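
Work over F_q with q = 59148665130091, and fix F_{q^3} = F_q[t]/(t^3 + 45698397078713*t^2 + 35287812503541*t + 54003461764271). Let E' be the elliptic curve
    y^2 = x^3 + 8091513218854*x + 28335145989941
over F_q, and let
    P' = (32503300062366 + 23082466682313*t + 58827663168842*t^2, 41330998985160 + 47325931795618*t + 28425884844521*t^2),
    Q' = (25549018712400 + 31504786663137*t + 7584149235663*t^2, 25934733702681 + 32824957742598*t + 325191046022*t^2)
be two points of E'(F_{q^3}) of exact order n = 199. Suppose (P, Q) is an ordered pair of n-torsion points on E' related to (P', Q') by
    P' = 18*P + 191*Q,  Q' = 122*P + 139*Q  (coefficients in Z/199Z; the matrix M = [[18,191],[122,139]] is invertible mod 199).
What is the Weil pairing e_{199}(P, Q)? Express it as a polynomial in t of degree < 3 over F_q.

Under M = [[18,191],[122,139]] in GL_2(Z/199), e_{199}(P',Q') = e_{199}(P,Q)^(18*139-191*122 mod 199).
det(M) mod 199 = 95; its inverse in (Z/199)^* is 44 (check: 95*44 mod 199 = 1).
Double-and-add over 11000111: 8-1 doublings, 5-1 additions; each step l_{T,T}/v_{2T} or l_{T,P'}/v at Q'+S for random S.
So e_{199}(P',Q') = 49972865552324 + 17596055165575*t + 29699762083401*t^2.
Thus e_{199}(P,Q) = 5313821781235 + 35459950005728*t + 39904807451307*t^2.

5313821781235 + 35459950005728*t + 39904807451307*t^2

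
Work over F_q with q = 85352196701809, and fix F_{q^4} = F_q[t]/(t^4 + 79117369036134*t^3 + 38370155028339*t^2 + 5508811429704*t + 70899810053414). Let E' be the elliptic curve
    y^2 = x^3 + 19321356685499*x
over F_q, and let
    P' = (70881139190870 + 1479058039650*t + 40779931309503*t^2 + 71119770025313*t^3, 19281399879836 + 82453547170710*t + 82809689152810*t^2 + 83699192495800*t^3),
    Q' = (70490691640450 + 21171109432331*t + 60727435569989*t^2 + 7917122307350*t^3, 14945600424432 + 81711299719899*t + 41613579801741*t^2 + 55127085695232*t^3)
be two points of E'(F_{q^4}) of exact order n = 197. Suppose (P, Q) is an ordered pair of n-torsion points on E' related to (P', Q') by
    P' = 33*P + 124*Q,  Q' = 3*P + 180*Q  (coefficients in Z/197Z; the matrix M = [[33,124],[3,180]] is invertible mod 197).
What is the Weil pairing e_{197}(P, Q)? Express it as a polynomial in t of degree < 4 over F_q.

30417489389979 + 4412376235192*t + 72528658487136*t^2 + 80865807475401*t^3

Since e_{197}(P,P)=e_{197}(Q,Q)=1 and e_{197}(Q,P)=e_{197}(P,Q)^{-1}, expanding e_{197}(33*P + 124*Q,3*P + 180*Q) leaves e(P,Q)^det(M).
det(M) mod 197 = 52; its inverse in (Z/197)^* is 72 (check: 52*72 mod 197 = 1).
Run Miller on y^2=x^3+19321356685499*x over F_{85352196701809}: ladder 11000101 (8 bits); e = f_P(D_Q)/f_Q(D_P).
So e_{197}(P',Q') = 15446343326795 + 28227633211365*t + 64210144749304*t^2 + 42248037577985*t^3.
Hence e(P,Q) = 30417489389979 + 4412376235192*t + 72528658487136*t^2 + 80865807475401*t^3 in F_{85352196701809^4}^*.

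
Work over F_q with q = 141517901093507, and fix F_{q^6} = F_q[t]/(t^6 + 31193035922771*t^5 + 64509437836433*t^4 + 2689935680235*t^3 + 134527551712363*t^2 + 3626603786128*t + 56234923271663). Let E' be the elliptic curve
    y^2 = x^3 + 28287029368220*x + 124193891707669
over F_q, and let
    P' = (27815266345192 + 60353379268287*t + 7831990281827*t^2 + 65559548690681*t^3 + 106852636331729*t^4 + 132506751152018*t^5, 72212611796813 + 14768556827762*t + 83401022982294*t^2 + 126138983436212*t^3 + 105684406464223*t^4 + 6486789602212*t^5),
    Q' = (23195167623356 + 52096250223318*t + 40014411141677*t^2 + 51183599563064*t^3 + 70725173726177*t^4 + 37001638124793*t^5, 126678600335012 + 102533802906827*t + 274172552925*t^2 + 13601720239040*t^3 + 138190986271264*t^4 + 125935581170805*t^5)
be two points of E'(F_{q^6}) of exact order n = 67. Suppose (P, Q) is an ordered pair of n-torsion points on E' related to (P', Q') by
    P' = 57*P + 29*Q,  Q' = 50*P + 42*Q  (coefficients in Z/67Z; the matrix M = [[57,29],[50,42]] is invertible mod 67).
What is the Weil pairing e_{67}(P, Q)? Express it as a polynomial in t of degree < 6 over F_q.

92815208535860 + 134274419783754*t + 40595651501636*t^2 + 107649491478337*t^3 + 55434502311067*t^4 + 81735705857786*t^5

Under M = [[57,29],[50,42]] in GL_2(Z/67), e_{67}(P',Q') = e_{67}(P,Q)^(57*42-29*50 mod 67).
Inverting 6 mod 67: 56. Thus e_{67}(P,Q) = e(P',Q')^{56}.
7-bit Miller (1000011) on E'/F_{141517901093507} with a'=28287029368220, b'=124193891707669: accumulate tangent/chord ratios at Q'+S and P'+S'.
e_{67}(P',Q') = 115670082007371 + 117188501489527*t + 46291908944536*t^2 + 9544509363202*t^3 + 81257096429849*t^4 + 93569529069383*t^5.
Thus e_{67}(P,Q) = 92815208535860 + 134274419783754*t + 40595651501636*t^2 + 107649491478337*t^3 + 55434502311067*t^4 + 81735705857786*t^5.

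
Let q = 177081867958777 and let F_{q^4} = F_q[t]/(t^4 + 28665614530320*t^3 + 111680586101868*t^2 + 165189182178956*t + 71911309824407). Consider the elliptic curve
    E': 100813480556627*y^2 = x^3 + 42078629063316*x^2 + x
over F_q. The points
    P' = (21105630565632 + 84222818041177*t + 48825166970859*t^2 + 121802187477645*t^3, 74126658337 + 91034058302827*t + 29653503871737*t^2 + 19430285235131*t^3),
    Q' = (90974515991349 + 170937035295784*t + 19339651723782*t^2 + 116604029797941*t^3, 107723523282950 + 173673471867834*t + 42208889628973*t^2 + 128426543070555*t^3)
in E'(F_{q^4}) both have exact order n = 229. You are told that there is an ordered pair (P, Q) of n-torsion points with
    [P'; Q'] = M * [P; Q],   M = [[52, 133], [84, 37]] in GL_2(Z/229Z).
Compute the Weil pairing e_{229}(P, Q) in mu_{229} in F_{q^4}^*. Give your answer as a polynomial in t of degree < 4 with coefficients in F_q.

5904055799487 + 67067217033157*t + 17296105223295*t^2 + 116954713674283*t^3

Alternating bilinearity on E[229] (values in mu_{229} in F_{177081867958777^4}) gives e(P',Q') = e(P,Q)^det(M).
Inverting 141 mod 229: 13. Thus e_{229}(P,Q) = e(P',Q')^{13}.
Montgomery->Weierstrass: x_W = 47185689464836*x+176455104668619, y_W=47185689464836*y on F_{177081867958777}; lands on y^2=x^3+20492135033130*x.
Run Miller on y^2=x^3+20492135033130*x over F_{177081867958777}: ladder 11100101 (8 bits); e = f_P(D_Q)/f_Q(D_P).
Result: e(P',Q') = 115025192159605 + 99033676901227*t + 160656217595597*t^2 + 141225472702317*t^3.
Finally e_{229}(P,Q) = 5904055799487 + 67067217033157*t + 17296105223295*t^2 + 116954713674283*t^3.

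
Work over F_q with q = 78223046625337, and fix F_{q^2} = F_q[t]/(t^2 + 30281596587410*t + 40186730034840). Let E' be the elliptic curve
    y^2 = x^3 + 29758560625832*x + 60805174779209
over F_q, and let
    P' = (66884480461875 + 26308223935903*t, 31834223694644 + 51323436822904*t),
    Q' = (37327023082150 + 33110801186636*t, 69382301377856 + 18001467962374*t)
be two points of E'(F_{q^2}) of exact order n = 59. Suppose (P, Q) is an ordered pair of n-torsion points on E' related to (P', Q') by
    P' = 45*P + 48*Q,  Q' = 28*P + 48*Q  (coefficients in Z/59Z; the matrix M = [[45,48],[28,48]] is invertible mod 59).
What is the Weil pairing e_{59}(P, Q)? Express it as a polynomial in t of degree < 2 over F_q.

e_{59} is bilinear + alternating on E[59], so e_{59}(45*P + 48*Q, 28*P + 48*Q) = e_{59}(P,Q)^(45*48-48*28).
det(M) mod 59 = 49; its inverse in (Z/59)^* is 53 (check: 49*53 mod 59 = 1).
Run Miller on y^2=x^3+29758560625832*x+60805174779209 over F_{78223046625337}: ladder 111011 (6 bits); e = f_P(D_Q)/f_Q(D_P).
f_P(D_Q)/f_Q(D_P) = 15435086512301 + 51147646515226*t.
Thus e_{59}(P,Q) = 629563807745 + 50583939118911*t.

629563807745 + 50583939118911*t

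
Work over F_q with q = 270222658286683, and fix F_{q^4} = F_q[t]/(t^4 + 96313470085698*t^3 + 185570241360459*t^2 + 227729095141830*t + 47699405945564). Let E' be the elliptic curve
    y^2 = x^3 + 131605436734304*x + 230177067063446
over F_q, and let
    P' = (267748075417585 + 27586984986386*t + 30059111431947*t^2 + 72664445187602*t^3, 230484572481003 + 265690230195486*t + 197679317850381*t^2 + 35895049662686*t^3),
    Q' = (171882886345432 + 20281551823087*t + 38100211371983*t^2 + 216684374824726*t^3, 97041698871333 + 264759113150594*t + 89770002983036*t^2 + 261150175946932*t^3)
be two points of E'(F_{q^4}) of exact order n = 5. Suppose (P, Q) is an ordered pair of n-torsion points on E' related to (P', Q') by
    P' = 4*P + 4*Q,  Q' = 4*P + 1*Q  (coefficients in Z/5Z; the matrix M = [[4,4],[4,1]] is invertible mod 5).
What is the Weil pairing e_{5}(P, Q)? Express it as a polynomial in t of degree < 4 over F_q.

160278125756711 + 198923866582311*t + 137357440542707*t^2 + 208326466391238*t^3

Alternating bilinearity on E[5] (values in mu_{5} in F_{270222658286683^4}) gives e(P',Q') = e(P,Q)^det(M).
Inverting 3 mod 5: 2. Thus e_{5}(P,Q) = e(P',Q')^{2}.
Run Miller on y^2=x^3+131605436734304*x+230177067063446 over F_{270222658286683}: ladder 101 (3 bits); e = f_P(D_Q)/f_Q(D_P).
Miller gives e_{5}(P',Q') = 262187711458780 + 104461156424993*t + 26655576408359*t^2 + 261505991853950*t^3 in F_{270222658286683^4}.
Thus e_{5}(P,Q) = 160278125756711 + 198923866582311*t + 137357440542707*t^2 + 208326466391238*t^3.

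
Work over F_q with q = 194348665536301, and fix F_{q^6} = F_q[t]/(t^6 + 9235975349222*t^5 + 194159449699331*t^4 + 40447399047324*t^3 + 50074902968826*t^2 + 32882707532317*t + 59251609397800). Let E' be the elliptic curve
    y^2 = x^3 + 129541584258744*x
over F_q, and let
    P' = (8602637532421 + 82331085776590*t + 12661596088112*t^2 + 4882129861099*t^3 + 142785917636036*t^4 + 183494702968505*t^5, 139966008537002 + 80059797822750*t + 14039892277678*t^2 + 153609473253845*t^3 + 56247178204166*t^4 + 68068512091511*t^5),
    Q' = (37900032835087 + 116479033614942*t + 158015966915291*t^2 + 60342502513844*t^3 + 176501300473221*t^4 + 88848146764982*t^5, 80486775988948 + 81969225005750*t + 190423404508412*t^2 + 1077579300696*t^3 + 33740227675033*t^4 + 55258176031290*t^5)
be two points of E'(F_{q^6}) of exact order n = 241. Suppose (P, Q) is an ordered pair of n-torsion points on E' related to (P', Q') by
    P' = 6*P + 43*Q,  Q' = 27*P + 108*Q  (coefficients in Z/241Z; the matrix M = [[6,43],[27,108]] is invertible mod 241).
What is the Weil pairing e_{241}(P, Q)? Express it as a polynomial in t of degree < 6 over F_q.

Since e_{241}(P,P)=e_{241}(Q,Q)=1 and e_{241}(Q,P)=e_{241}(P,Q)^{-1}, expanding e_{241}(6*P + 43*Q,27*P + 108*Q) leaves e(P,Q)^det(M).
Hence e(P,Q) = e(P',Q')^{171} where 171 = 210^{-1} mod 241.
Run Miller on y^2=x^3+129541584258744*x over F_{194348665536301}: ladder 11110001 (8 bits); e = f_P(D_Q)/f_Q(D_P).
Miller gives e_{241}(P',Q') = 9735225305665 + 69002753612989*t + 129408422656247*t^2 + 83356884004929*t^3 + 146816252455443*t^4 + 100269089180003*t^5 in F_{194348665536301^6}.
Finally e_{241}(P,Q) = 105223480094778 + 90369694041803*t + 49159865317206*t^2 + 115336016958915*t^3 + 149694858593585*t^4 + 7615097985456*t^5.

105223480094778 + 90369694041803*t + 49159865317206*t^2 + 115336016958915*t^3 + 149694858593585*t^4 + 7615097985456*t^5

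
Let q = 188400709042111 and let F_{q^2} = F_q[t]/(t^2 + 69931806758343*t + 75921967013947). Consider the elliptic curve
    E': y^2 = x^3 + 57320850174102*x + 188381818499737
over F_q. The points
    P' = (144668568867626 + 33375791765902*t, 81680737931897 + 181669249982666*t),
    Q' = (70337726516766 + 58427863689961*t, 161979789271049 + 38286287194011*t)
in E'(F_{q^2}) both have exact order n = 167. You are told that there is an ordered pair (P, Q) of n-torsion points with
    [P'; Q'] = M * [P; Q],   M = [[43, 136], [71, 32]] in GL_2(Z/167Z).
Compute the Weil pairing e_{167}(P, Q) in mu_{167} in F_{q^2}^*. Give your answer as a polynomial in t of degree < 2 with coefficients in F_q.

e_{167}(aP+bQ,cP+dQ) = e_{167}(P,Q)^(ad-bc); with (a,b,c,d)=(43,136,71,32) this gives the det-167 law.
det M = 43*32 - 136*71 = -8280 = 70 (mod 167); 70^{-1} = 136 (mod 167).
Build f_{167,P'} and f_{167,Q'} via the 8-bit ladder of 167=10100111_2; evaluate at shifted divisors; quotient in F_{188400709042111^2}.
e_{167}(P',Q') = 25652249205173 + 57162633337932*t.
e_{167}(P,Q) = (25652249205173 + 57162633337932*t)^{136} = 59259683321853 + 17969161598402*t.

59259683321853 + 17969161598402*t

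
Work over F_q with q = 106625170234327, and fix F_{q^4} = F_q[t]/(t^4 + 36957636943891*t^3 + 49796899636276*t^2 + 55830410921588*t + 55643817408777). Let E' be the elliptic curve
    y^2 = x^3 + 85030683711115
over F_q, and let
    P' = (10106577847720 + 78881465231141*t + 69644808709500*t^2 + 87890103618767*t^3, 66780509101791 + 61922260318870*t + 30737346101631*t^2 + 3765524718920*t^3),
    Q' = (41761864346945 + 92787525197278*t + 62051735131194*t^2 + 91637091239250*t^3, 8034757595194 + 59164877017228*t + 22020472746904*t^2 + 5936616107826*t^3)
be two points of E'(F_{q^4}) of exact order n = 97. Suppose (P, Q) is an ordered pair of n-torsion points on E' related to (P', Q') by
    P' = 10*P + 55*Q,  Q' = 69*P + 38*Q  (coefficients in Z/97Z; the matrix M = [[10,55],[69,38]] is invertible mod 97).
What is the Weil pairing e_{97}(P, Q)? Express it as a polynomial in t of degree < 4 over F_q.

e_{97}(aP+bQ,cP+dQ) = e_{97}(P,Q)^(ad-bc); with (a,b,c,d)=(10,55,69,38) this gives the det-97 law.
Hence e(P,Q) = e(P',Q')^{63} where 63 = 77^{-1} mod 97.
Build f_{97,P'} and f_{97,Q'} via the 7-bit ladder of 97=1100001_2; evaluate at shifted divisors; quotient in F_{106625170234327^4}.
So e_{97}(P',Q') = 48288731200156 + 76379558024691*t + 73665767043908*t^2 + 90428929022440*t^3.
Finally e_{97}(P,Q) = 59262853108691 + 2915158143703*t + 79226966157816*t^2 + 80667175258792*t^3.

59262853108691 + 2915158143703*t + 79226966157816*t^2 + 80667175258792*t^3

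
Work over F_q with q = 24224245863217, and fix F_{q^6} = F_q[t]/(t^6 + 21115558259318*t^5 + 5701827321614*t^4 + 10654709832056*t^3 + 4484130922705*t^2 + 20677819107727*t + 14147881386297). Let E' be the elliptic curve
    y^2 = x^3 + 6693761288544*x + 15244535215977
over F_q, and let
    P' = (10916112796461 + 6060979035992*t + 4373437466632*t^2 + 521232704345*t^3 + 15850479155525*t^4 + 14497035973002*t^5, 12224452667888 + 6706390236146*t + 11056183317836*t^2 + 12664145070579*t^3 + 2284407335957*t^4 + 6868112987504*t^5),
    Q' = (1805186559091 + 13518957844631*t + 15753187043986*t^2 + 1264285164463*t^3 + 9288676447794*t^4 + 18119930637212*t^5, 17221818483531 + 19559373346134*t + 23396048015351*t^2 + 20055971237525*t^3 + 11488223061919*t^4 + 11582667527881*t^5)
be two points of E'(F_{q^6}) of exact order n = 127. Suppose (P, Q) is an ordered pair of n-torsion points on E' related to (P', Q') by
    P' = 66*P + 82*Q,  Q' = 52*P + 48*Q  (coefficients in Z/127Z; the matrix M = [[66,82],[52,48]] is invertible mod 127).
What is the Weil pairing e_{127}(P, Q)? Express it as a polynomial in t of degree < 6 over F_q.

5288782847523 + 1920440054011*t + 19991225417799*t^2 + 22484277052021*t^3 + 10422057131135*t^4 + 12230690176190*t^5

Since e_{127}(P,P)=e_{127}(Q,Q)=1 and e_{127}(Q,P)=e_{127}(P,Q)^{-1}, expanding e_{127}(66*P + 82*Q,52*P + 48*Q) leaves e(P,Q)^det(M).
So e_{127}(P,Q) = e_{127}(P',Q')^{100}, since 47*100 = 1 mod 127.
Miller loop for e_{127} over F_{24224245863217^6}: bits of 127 = 1111111; 6 double steps + 6 add steps, l/v at each.
f_P(D_Q)/f_Q(D_P) = 15625063117323 + 18326681280630*t + 22736400417778*t^2 + 10587685983176*t^3 + 10559240605529*t^4 + 4234043514345*t^5.
Finally e_{127}(P,Q) = 5288782847523 + 1920440054011*t + 19991225417799*t^2 + 22484277052021*t^3 + 10422057131135*t^4 + 12230690176190*t^5.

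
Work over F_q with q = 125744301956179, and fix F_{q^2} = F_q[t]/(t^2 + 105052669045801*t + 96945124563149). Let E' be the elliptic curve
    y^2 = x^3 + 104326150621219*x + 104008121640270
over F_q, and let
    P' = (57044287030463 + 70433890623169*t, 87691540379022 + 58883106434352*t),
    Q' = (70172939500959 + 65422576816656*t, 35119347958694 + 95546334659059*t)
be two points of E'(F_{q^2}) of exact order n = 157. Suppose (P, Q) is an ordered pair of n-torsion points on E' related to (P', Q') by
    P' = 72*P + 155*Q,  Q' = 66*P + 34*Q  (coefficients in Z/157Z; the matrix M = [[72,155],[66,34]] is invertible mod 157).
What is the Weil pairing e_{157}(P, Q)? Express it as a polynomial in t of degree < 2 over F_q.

e_{157}(aP+bQ,cP+dQ) = e_{157}(P,Q)^(ad-bc); with (a,b,c,d)=(72,155,66,34) this gives the det-157 law.
Hence e(P,Q) = e(P',Q')^{127} where 127 = 68^{-1} mod 157.
Build f_{157,P'} and f_{157,Q'} via the 8-bit ladder of 157=10011101_2; evaluate at shifted divisors; quotient in F_{125744301956179^2}.
The quotient is 110659341964306 + 94369803184609*t.
Raise to 127: e(P,Q) = 109118884203033 + 22099260971260*t in mu_{157}.

109118884203033 + 22099260971260*t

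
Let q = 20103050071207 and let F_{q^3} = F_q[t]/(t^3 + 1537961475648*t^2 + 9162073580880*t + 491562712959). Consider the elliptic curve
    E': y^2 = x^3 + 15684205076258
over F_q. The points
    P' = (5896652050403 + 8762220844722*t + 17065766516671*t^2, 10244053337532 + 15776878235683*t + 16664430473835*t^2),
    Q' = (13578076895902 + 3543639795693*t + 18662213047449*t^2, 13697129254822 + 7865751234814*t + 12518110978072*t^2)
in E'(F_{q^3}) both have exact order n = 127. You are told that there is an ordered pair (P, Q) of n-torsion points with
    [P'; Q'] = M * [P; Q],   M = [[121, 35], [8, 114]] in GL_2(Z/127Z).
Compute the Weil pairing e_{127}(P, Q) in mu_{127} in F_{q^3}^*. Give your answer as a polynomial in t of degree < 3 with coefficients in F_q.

9466571691251 + 985029939370*t + 3130415946779*t^2

Under M = [[121,35],[8,114]] in GL_2(Z/127), e_{127}(P',Q') = e_{127}(P,Q)^(121*114-35*8 mod 127).
Hence e(P,Q) = e(P',Q')^{22} where 22 = 52^{-1} mod 127.
Run Miller on y^2=x^3+15684205076258 over F_{20103050071207}: ladder 1111111 (7 bits); e = f_P(D_Q)/f_Q(D_P).
So e_{127}(P',Q') = 15539182783957 + 6507971220612*t + 7419043543722*t^2.
Hence e(P,Q) = 9466571691251 + 985029939370*t + 3130415946779*t^2 in F_{20103050071207^3}^*.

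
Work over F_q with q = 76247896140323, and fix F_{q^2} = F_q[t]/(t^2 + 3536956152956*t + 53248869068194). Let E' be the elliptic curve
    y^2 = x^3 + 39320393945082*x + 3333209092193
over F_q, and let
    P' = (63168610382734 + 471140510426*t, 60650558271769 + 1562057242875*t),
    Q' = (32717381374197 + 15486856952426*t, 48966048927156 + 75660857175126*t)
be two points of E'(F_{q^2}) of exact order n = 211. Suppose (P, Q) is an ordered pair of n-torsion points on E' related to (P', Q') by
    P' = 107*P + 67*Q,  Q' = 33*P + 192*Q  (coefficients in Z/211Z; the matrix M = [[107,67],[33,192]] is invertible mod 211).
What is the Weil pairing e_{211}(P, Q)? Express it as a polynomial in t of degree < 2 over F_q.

67135000858160 + 37948876076634*t

The 211-Weil pairing on E[211] over F_{76247896140323} is alternating-bilinear: e_{211}(P',Q') = e_{211}(P,Q)^det(M).
det(M) mod 211 = 187; its inverse in (Z/211)^* is 167 (check: 187*167 mod 211 = 1).
Run Miller on y^2=x^3+39320393945082*x+3333209092193 over F_{76247896140323}: ladder 11010011 (8 bits); e = f_P(D_Q)/f_Q(D_P).
Result: e(P',Q') = 38227836565539 + 16852436088857*t.
Hence e(P,Q) = 67135000858160 + 37948876076634*t in F_{76247896140323^2}^*.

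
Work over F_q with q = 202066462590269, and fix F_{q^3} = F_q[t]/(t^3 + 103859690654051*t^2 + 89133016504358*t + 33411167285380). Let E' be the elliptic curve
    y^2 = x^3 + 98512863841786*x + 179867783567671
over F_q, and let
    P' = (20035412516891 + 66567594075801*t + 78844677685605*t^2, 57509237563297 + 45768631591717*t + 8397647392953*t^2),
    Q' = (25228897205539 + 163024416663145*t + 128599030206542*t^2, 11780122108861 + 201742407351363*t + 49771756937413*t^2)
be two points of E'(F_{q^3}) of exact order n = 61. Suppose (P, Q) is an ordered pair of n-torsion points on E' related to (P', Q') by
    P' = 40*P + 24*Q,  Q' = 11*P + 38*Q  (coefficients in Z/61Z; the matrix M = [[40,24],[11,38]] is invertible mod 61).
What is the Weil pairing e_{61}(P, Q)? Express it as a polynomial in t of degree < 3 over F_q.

The 61-Weil pairing on E[61] over F_{202066462590269} is alternating-bilinear: e_{61}(P',Q') = e_{61}(P,Q)^det(M).
So e_{61}(P,Q) = e_{61}(P',Q')^{39}, since 36*39 = 1 mod 61.
Miller loop for e_{61} over F_{202066462590269^3}: bits of 61 = 111101; 5 double steps + 4 add steps, l/v at each.
Result: e(P',Q') = 185185048769539 + 6986177984695*t + 190028278819563*t^2.
Thus e_{61}(P,Q) = 184836849272655 + 109813920282876*t + 39187401612873*t^2.

184836849272655 + 109813920282876*t + 39187401612873*t^2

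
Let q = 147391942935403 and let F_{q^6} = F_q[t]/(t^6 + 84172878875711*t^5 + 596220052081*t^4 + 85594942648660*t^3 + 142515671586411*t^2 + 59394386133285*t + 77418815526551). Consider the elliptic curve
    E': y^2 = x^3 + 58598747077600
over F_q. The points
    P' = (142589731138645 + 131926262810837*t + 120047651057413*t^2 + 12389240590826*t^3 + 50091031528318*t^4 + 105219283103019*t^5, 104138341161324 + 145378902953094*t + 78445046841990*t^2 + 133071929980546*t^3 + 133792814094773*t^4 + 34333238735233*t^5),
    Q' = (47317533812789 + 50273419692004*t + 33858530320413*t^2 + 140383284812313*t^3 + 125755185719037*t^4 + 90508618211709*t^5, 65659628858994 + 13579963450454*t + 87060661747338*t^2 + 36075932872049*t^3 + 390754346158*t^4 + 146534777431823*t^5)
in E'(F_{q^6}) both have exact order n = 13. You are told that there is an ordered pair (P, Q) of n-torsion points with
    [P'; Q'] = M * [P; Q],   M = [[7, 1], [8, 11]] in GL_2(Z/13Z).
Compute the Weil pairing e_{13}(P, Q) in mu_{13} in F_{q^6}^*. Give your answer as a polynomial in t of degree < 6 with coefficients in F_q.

e_{13}(aP+bQ,cP+dQ) = e_{13}(P,Q)^(ad-bc); with (a,b,c,d)=(7,1,8,11) this gives the det-13 law.
7*11 - 1*8 = 69; reduced mod 13: det = 4, inverse 10.
n = 13 = (1101)_2 (4 bits, wt 3); accumulate f_{13,P'}(Q'+S)/f_{13,P'}(S) along the 3-step ladder.
Result: e(P',Q') = 13773872907398 + 49024394240501*t + 41955975692901*t^2 + 78844812065596*t^3 + 146275135430173*t^4 + 16349680126721*t^5.
Thus e_{13}(P,Q) = 95669416093189 + 80384077863666*t + 63986814876244*t^2 + 26651382849501*t^3 + 105961150900637*t^4 + 45066777440064*t^5.

95669416093189 + 80384077863666*t + 63986814876244*t^2 + 26651382849501*t^3 + 105961150900637*t^4 + 45066777440064*t^5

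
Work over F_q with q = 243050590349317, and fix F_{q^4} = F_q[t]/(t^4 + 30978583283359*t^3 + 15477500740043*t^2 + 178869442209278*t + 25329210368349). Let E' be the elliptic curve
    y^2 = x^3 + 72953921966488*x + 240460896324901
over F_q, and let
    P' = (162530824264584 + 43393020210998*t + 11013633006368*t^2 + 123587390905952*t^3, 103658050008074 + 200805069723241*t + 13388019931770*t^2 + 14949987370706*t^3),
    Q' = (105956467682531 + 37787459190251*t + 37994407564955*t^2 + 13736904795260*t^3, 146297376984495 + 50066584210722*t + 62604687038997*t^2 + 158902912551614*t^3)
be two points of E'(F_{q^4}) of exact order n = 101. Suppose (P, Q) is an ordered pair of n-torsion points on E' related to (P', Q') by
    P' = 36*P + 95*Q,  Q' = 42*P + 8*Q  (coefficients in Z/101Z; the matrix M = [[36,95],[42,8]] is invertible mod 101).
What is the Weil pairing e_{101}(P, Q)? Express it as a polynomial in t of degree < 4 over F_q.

e_{101} is bilinear + alternating on E[101], so e_{101}(36*P + 95*Q, 42*P + 8*Q) = e_{101}(P,Q)^(36*8-95*42).
36*8 - 95*42 = -3702; reduced mod 101: det = 35, inverse 26.
Miller loop for e_{101} over F_{243050590349317^4}: bits of 101 = 1100101; 6 double steps + 3 add steps, l/v at each.
So e_{101}(P',Q') = 122757988181212 + 60157178949416*t + 225997306633779*t^2 + 229168514927743*t^3.
e_{101}(P,Q) = (122757988181212 + 60157178949416*t + 225997306633779*t^2 + 229168514927743*t^3)^{26} = 140349795017666 + 154050552533851*t + 63513478491114*t^2 + 44881664552154*t^3.

140349795017666 + 154050552533851*t + 63513478491114*t^2 + 44881664552154*t^3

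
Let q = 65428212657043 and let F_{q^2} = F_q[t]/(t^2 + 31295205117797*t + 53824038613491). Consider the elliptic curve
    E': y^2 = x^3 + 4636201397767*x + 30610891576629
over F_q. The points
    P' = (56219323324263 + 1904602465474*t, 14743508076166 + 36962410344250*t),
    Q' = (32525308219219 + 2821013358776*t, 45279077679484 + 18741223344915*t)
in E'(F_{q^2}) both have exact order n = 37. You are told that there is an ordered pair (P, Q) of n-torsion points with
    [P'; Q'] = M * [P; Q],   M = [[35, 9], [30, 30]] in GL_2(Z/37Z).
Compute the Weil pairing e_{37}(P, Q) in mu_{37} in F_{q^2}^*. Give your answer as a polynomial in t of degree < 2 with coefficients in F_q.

15893209551124 + 17700853860909*t

The 37-Weil pairing on E[37] over F_{65428212657043} is alternating-bilinear: e_{37}(P',Q') = e_{37}(P,Q)^det(M).
det(M) mod 37 = 3; its inverse in (Z/37)^* is 25 (check: 3*25 mod 37 = 1).
n = 37 = (100101)_2 (6 bits, wt 3); accumulate f_{37,P'}(Q'+S)/f_{37,P'}(S) along the 5-step ladder.
The quotient is 42989482127886 + 21095964340335*t.
Thus e_{37}(P,Q) = 15893209551124 + 17700853860909*t.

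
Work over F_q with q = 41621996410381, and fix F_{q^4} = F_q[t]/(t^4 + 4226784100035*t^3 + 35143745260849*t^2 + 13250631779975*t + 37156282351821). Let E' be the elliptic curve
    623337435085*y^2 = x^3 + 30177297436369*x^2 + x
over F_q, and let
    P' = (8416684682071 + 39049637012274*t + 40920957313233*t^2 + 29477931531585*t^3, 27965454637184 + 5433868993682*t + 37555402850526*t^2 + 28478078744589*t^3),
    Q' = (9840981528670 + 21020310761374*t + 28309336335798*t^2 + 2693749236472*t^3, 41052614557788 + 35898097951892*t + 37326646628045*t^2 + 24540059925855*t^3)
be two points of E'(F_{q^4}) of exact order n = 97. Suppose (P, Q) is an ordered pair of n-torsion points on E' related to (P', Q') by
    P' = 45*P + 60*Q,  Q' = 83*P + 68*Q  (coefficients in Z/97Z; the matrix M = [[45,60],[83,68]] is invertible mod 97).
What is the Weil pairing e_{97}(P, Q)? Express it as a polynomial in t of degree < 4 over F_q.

12288933989232 + 29675552105879*t + 33904732944206*t^2 + 21724780028459*t^3

Since e_{97}(P,P)=e_{97}(Q,Q)=1 and e_{97}(Q,P)=e_{97}(P,Q)^{-1}, expanding e_{97}(45*P + 60*Q,83*P + 68*Q) leaves e(P,Q)^det(M).
45*68 - 60*83 = -1920; reduced mod 97: det = 20, inverse 34.
Set x_W=6343588561766*u+7567533520360, y_W=6343588561766*v; then E': y_W^2=x_W^3+39352983546982.
Build f_{97,P'} and f_{97,Q'} via the 7-bit ladder of 97=1100001_2; evaluate at shifted divisors; quotient in F_{41621996410381^4}.
So e_{97}(P',Q') = 32482246022872 + 5582887801837*t + 16238605738098*t^2 + 33410671010310*t^3.
Thus e_{97}(P,Q) = 12288933989232 + 29675552105879*t + 33904732944206*t^2 + 21724780028459*t^3.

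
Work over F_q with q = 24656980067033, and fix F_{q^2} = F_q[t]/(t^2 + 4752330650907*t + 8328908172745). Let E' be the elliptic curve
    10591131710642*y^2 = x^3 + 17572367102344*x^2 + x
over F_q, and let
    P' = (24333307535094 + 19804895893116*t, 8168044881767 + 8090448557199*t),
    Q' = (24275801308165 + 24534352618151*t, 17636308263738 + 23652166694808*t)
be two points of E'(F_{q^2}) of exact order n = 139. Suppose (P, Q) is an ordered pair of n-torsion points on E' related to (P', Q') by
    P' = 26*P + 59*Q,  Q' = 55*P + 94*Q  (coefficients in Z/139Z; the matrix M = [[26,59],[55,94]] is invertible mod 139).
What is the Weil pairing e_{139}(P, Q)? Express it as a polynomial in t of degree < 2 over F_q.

4976268505368 + 16359319665201*t

Under M = [[26,59],[55,94]] in GL_2(Z/139), e_{139}(P',Q') = e_{139}(P,Q)^(26*94-59*55 mod 139).
Hence e(P,Q) = e(P',Q')^{59} where 59 = 33^{-1} mod 139.
Set x_W=5804464972575*u+9642485176993, y_W=5804464972575*v; then E': y_W^2=x_W^3+9906150560109*x_W+13247456290595.
Double-and-add over 10001011: 8-1 doublings, 4-1 additions; each step l_{T,T}/v_{2T} or l_{T,P'}/v at Q'+S for random S.
The quotient is 19396862869656 + 15801288335830*t.
e_{139}(P,Q) = (19396862869656 + 15801288335830*t)^{59} = 4976268505368 + 16359319665201*t.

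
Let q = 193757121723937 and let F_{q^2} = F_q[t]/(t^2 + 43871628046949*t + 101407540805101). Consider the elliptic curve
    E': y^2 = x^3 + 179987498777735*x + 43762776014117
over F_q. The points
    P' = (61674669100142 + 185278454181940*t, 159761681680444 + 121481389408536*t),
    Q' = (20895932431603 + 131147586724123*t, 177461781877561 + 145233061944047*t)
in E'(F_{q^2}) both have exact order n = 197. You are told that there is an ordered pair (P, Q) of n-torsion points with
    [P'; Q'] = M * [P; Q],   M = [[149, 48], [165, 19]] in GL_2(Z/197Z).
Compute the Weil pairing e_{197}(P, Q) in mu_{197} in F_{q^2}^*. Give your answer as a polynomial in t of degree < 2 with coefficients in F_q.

176617069206267 + 6050629659548*t

The 197-Weil pairing on E[197] over F_{193757121723937} is alternating-bilinear: e_{197}(P',Q') = e_{197}(P,Q)^det(M).
det M = 149*19 - 48*165 = -5089 = 33 (mod 197); 33^{-1} = 6 (mod 197).
Miller loop for e_{197} over F_{193757121723937^2}: bits of 197 = 11000101; 7 double steps + 3 add steps, l/v at each.
e_{197}(P',Q') = 144163902022408 + 96336230622834*t.
Thus e_{197}(P,Q) = 176617069206267 + 6050629659548*t.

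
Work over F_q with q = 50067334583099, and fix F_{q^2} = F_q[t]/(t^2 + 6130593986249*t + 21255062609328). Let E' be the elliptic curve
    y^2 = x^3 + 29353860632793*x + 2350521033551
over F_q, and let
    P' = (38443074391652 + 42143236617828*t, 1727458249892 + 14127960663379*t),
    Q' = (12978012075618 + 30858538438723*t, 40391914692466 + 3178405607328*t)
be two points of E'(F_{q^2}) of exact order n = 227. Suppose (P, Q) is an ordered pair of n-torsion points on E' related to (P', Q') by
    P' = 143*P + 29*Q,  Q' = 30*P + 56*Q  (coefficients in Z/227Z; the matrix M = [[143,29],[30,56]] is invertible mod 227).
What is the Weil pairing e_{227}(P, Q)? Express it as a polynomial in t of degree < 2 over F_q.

47101860309149 + 399700013164*t

Since e_{227}(P,P)=e_{227}(Q,Q)=1 and e_{227}(Q,P)=e_{227}(P,Q)^{-1}, expanding e_{227}(143*P + 29*Q,30*P + 56*Q) leaves e(P,Q)^det(M).
det(M) mod 227 = 101; its inverse in (Z/227)^* is 9 (check: 101*9 mod 227 = 1).
Run Miller on y^2=x^3+29353860632793*x+2350521033551 over F_{50067334583099}: ladder 11100011 (8 bits); e = f_P(D_Q)/f_Q(D_P).
So e_{227}(P',Q') = 29740632183839 + 17209751975991*t.
(29740632183839 + 17209751975991*t)^{9} mod (50067334583099,f) = 47101860309149 + 399700013164*t.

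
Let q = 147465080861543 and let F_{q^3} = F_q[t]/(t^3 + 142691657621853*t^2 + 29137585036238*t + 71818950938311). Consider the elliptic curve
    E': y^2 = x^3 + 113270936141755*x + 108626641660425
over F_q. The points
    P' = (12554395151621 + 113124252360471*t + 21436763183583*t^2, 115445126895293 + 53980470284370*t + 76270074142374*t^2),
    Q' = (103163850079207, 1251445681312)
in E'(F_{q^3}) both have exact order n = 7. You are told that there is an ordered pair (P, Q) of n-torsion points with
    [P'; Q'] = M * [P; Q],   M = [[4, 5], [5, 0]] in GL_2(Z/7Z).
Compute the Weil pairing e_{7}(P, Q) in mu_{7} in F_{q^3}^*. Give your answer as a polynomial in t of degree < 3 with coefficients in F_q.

51390249430813 + 47625935524495*t + 5174020430070*t^2

e_{7} is bilinear + alternating on E[7], so e_{7}(4*P + 5*Q, 5*P) = e_{7}(P,Q)^(4*0-5*5).
Hence e(P,Q) = e(P',Q')^{5} where 5 = 3^{-1} mod 7.
3-bit Miller (111) on E'/F_{147465080861543} with a'=113270936141755, b'=108626641660425: accumulate tangent/chord ratios at Q'+S and P'+S'.
Miller gives e_{7}(P',Q') = 109510051482591 + 5386470783153*t + 129806015905086*t^2 in F_{147465080861543^3}.
Raise to 5: e(P,Q) = 51390249430813 + 47625935524495*t + 5174020430070*t^2 in mu_{7}.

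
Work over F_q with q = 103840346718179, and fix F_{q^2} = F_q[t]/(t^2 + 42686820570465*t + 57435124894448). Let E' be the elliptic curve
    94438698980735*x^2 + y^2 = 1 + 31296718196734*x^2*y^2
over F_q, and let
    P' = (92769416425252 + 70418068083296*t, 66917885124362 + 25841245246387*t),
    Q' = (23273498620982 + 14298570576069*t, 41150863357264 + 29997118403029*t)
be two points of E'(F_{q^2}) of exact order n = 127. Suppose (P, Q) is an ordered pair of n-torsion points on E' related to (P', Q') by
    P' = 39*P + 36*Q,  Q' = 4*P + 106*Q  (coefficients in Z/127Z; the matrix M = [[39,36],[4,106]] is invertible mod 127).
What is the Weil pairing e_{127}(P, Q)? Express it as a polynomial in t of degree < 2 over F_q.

62807153690355 + 2031412010048*t

Under M = [[39,36],[4,106]] in GL_2(Z/127), e_{127}(P',Q') = e_{127}(P,Q)^(39*106-36*4 mod 127).
Hence e(P,Q) = e(P',Q')^{12} where 12 = 53^{-1} mod 127.
Edwards->Montgomery: u=(1+y)/(1-y), v=u/x -> 102750193879156v^2=u^3+94283948354117u^2+u; then x_W=41745581875545u+72876076222001: y^2=x^3+97668562520970*x+60215432074006.
Double-and-add over 1111111: 7-1 doublings, 7-1 additions; each step l_{T,T}/v_{2T} or l_{T,P'}/v at Q'+S for random S.
So e_{127}(P',Q') = 86671215481599 + 74261935627865*t.
Finally e_{127}(P,Q) = 62807153690355 + 2031412010048*t.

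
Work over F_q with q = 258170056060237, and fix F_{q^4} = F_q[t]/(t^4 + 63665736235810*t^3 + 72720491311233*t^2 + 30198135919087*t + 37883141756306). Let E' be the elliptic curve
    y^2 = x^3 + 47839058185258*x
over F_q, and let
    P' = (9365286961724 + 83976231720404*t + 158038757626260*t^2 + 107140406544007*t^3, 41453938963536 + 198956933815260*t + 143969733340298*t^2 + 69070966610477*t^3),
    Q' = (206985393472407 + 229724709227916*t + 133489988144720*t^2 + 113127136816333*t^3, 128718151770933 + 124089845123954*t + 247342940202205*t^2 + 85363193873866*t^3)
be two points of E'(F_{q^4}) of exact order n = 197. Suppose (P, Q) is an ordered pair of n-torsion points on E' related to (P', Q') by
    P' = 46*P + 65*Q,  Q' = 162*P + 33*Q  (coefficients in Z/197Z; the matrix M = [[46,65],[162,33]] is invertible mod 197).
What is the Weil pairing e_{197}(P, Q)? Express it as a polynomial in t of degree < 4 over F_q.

57621914530385 + 161528000173250*t + 166935987148838*t^2 + 148727899428849*t^3

The 197-Weil pairing on E[197] over F_{258170056060237} is alternating-bilinear: e_{197}(P',Q') = e_{197}(P,Q)^det(M).
det(M) mod 197 = 50; its inverse in (Z/197)^* is 67 (check: 50*67 mod 197 = 1).
n = 197 = (11000101)_2 (8 bits, wt 4); accumulate f_{197,P'}(Q'+S)/f_{197,P'}(S) along the 7-step ladder.
f_P(D_Q)/f_Q(D_P) = 213165301455909 + 210595085246204*t + 188148600428937*t^2 + 228371367075246*t^3.
e_{197}(P,Q) = (213165301455909 + 210595085246204*t + 188148600428937*t^2 + 228371367075246*t^3)^{67} = 57621914530385 + 161528000173250*t + 166935987148838*t^2 + 148727899428849*t^3.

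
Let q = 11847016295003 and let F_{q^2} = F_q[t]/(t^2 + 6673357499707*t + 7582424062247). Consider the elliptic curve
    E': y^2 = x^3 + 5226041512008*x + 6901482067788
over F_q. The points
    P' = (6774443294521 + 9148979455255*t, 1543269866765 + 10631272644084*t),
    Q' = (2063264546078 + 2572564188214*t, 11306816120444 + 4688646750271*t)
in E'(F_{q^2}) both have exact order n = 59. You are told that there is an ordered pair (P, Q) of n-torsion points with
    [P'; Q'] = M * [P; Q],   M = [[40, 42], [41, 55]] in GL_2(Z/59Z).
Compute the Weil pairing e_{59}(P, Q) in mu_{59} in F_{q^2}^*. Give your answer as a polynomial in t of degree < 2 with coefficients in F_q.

921597798851 + 7580397017388*t

e_{59}(aP+bQ,cP+dQ) = e_{59}(P,Q)^(ad-bc); with (a,b,c,d)=(40,42,41,55) this gives the det-59 law.
So e_{59}(P,Q) = e_{59}(P',Q')^{10}, since 6*10 = 1 mod 59.
Build f_{59,P'} and f_{59,Q'} via the 6-bit ladder of 59=111011_2; evaluate at shifted divisors; quotient in F_{11847016295003^2}.
Miller gives e_{59}(P',Q') = 5885940369307 + 364964867802*t in F_{11847016295003^2}.
(5885940369307 + 364964867802*t)^{10} mod (11847016295003,f) = 921597798851 + 7580397017388*t.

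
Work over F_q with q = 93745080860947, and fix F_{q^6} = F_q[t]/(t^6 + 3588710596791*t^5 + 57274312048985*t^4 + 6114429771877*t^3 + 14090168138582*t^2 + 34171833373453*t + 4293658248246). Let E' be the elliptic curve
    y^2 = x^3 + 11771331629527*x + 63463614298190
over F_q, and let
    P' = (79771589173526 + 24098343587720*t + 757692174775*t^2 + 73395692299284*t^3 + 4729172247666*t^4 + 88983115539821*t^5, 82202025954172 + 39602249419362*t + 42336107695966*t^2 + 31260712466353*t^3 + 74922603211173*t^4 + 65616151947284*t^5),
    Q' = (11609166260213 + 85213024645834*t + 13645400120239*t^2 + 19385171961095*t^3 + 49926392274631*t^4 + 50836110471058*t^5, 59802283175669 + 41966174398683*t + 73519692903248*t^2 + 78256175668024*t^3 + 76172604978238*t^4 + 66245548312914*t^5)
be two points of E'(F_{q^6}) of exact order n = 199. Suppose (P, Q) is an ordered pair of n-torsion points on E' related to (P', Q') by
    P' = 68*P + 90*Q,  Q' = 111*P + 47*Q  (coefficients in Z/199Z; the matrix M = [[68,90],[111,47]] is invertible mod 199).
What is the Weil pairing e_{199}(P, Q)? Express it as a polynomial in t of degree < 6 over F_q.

23391362281440 + 8931930002269*t + 3406164493334*t^2 + 2052092475401*t^3 + 57454009504165*t^4 + 89308698928298*t^5

Alternating bilinearity on E[199] (values in mu_{199} in F_{93745080860947^6}) gives e(P',Q') = e(P,Q)^det(M).
Inverting 171 mod 199: 135. Thus e_{199}(P,Q) = e(P',Q')^{135}.
n = 199 = (11000111)_2 (8 bits, wt 5); accumulate f_{199,P'}(Q'+S)/f_{199,P'}(S) along the 7-step ladder.
So e_{199}(P',Q') = 71688628413089 + 84009983398013*t + 19884312172515*t^2 + 46676438492324*t^3 + 64138013957793*t^4 + 62498543897370*t^5.
Thus e_{199}(P,Q) = 23391362281440 + 8931930002269*t + 3406164493334*t^2 + 2052092475401*t^3 + 57454009504165*t^4 + 89308698928298*t^5.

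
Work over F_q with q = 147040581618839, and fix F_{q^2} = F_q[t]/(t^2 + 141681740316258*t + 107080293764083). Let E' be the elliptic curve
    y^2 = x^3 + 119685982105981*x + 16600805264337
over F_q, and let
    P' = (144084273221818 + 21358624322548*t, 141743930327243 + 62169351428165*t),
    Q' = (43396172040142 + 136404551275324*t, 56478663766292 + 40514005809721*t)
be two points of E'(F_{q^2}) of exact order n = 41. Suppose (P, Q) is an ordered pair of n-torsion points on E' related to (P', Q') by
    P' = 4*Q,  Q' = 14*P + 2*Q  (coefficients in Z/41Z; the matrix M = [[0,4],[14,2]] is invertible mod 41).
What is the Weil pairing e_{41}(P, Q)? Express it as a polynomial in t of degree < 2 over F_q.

104524485935886 + 27229823986388*t

e_{41} is bilinear + alternating on E[41], so e_{41}(4*Q, 14*P + 2*Q) = e_{41}(P,Q)^(0*2-4*14).
0*2 - 4*14 = -56; reduced mod 41: det = 26, inverse 30.
n = 41 = (101001)_2 (6 bits, wt 3); accumulate f_{41,P'}(Q'+S)/f_{41,P'}(S) along the 5-step ladder.
Miller gives e_{41}(P',Q') = 76781813033200 + 146986692554679*t in F_{147040581618839^2}.
Raise to 30: e(P,Q) = 104524485935886 + 27229823986388*t in mu_{41}.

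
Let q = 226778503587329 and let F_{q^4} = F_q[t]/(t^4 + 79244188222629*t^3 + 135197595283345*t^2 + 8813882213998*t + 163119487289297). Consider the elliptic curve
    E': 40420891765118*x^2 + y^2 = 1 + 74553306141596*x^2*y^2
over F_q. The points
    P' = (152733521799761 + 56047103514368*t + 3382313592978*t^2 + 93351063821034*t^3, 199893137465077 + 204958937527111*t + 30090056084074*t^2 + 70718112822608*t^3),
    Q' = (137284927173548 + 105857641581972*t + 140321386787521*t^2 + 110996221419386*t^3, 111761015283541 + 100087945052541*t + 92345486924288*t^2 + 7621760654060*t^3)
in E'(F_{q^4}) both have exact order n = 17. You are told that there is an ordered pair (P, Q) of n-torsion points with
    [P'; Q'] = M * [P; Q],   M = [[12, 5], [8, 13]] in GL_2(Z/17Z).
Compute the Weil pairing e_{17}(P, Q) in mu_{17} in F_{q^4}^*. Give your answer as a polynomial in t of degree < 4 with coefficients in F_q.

Under M = [[12,5],[8,13]] in GL_2(Z/17), e_{17}(P',Q') = e_{17}(P,Q)^(12*13-5*8 mod 17).
12*13 - 5*8 = 116; reduced mod 17: det = 14, inverse 11.
Edwards a_E,d_E -> Montgomery A=140956661730738,B=101035874474038 -> Weierstrass 158087719210096,46892428520562 via alpha=170348035376005,beta=104856148199545.
Run Miller on y^2=x^3+158087719210096*x+46892428520562 over F_{226778503587329}: ladder 10001 (5 bits); e = f_P(D_Q)/f_Q(D_P).
The quotient is 211245682243365 + 961572297889*t + 38215438662274*t^2 + 78448408615858*t^3.
(211245682243365 + 961572297889*t + 38215438662274*t^2 + 78448408615858*t^3)^{11} mod (226778503587329,f) = 172184469262161 + 87188747355962*t + 225440213611552*t^2 + 123525875827910*t^3.

172184469262161 + 87188747355962*t + 225440213611552*t^2 + 123525875827910*t^3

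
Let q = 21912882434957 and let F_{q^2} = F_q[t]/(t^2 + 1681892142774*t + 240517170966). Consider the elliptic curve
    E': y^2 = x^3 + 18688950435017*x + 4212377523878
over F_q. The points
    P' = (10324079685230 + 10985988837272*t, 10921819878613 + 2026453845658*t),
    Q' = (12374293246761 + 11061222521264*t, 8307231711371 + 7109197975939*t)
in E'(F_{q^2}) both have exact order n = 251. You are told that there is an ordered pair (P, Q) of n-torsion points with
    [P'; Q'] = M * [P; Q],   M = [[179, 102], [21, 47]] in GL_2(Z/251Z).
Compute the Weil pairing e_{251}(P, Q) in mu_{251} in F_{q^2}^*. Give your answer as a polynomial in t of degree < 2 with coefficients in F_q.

10443631189950 + 21873242493072*t

Alternating bilinearity on E[251] (values in mu_{251} in F_{21912882434957^2}) gives e(P',Q') = e(P,Q)^det(M).
det M = 179*47 - 102*21 = 6271 = 247 (mod 251); 247^{-1} = 188 (mod 251).
Double-and-add over 11111011: 8-1 doublings, 7-1 additions; each step l_{T,T}/v_{2T} or l_{T,P'}/v at Q'+S for random S.
The quotient is 18485807235700 + 9540210194943*t.
Hence e(P,Q) = 10443631189950 + 21873242493072*t in F_{21912882434957^2}^*.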